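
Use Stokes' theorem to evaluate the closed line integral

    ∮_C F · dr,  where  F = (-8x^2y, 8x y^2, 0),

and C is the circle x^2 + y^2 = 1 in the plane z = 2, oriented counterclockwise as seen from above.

Let S be the flat disk x^2 + y^2 ≤ 1 in the plane z = 2, with upward unit normal n̂ = ẑ. By Stokes' theorem,

    ∮_C F · dr = ∬_S (∇ × F) · n̂ dS = ∬_D (curl F)_z dA,

where D is the disk x^2 + y^2 ≤ 1.

Compute the curl of F = (-8x^2y, 8x y^2, 0):
    (∇ × F)_x = ∂F_z/∂y - ∂F_y/∂z = 0,
    (∇ × F)_y = ∂F_x/∂z - ∂F_z/∂x = 0,
    (∇ × F)_z = ∂F_y/∂x - ∂F_x/∂y = 8x^2 + 8y^2.

On z = 2, (curl F)_z = 8x^2 + 8y^2.

Convert to polar (x = r cos θ, y = r sin θ, dA = r dr dθ); the integrand becomes 8r^2, so

    ∬_D (curl F)_z dA = ∫_0^{2π} ∫_0^{1} (8r^2) · r dr dθ.

Inner (r from 0 to 1): 2.
Outer (θ from 0 to 2π): 4π.

Therefore ∮_C F · dr = 4π.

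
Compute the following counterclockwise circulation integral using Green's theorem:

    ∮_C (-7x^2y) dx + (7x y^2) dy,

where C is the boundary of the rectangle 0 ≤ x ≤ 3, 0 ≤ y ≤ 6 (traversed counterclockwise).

Green's theorem converts the closed line integral into a double integral over the enclosed region D:

    ∮_C P dx + Q dy = ∬_D (∂Q/∂x - ∂P/∂y) dA.

Here P = -7x^2y, Q = 7x y^2, so

    ∂Q/∂x = 7y^2,    ∂P/∂y = -7x^2,
    ∂Q/∂x - ∂P/∂y = 7x^2 + 7y^2.

D is the region 0 ≤ x ≤ 3, 0 ≤ y ≤ 6. Evaluating the double integral:

    ∬_D (7x^2 + 7y^2) dA = ∫_0^{3} ∫_0^{6} (7x^2 + 7y^2) dy dx.

Inner (y from 0 to 6): 42x^2 + 504.
Outer (x from 0 to 3): 1890.

Therefore ∮_C P dx + Q dy = 1890.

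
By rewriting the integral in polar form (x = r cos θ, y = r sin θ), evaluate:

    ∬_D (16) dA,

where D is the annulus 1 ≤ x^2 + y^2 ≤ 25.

The region D is 1 ≤ r ≤ 5, 0 ≤ θ ≤ 2π in polar coordinates, where x = r cos(θ), y = r sin(θ), and dA = r dr dθ.

Under the substitution, the integrand becomes 16, so

    ∬_D (16) dA = ∫_{0}^{2π} ∫_{1}^{5} (16) · r dr dθ.

Inner integral (in r): ∫_{1}^{5} (16) · r dr = 192.

Outer integral (in θ): ∫_{0}^{2π} (192) dθ = 384π.

Therefore ∬_D (16) dA = 384π.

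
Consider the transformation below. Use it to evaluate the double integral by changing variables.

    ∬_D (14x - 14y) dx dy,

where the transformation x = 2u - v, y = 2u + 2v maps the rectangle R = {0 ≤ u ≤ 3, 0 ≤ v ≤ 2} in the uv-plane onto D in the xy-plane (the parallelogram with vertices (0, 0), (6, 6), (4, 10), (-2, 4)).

Compute the Jacobian determinant of (x, y) with respect to (u, v):

    ∂(x,y)/∂(u,v) = | 2  -1 | = (2)(2) - (-1)(2) = 6.
                   | 2  2 |

Its absolute value is |J| = 6 (the area scaling factor).

Substituting x = 2u - v, y = 2u + 2v into the integrand,

    14x - 14y → -42v,

so the integral becomes

    ∬_R (-42v) · |J| du dv = ∫_0^3 ∫_0^2 (-252v) dv du.

Inner (v): -504.
Outer (u): -1512.

Therefore ∬_D (14x - 14y) dx dy = -1512.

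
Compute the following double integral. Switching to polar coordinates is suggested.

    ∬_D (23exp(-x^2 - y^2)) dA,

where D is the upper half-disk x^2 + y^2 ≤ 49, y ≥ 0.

The region D is 0 ≤ r ≤ 7, 0 ≤ θ ≤ π in polar coordinates, where x = r cos(θ), y = r sin(θ), and dA = r dr dθ.

Under the substitution, the integrand becomes 23exp(-r^2), so

    ∬_D (23exp(-x^2 - y^2)) dA = ∫_{0}^{π} ∫_{0}^{7} (23exp(-r^2)) · r dr dθ.

Inner integral (in r): ∫_{0}^{7} (23exp(-r^2)) · r dr = 23/2 - 23exp(-49)/2.

Outer integral (in θ): ∫_{0}^{π} (23/2 - 23exp(-49)/2) dθ = -23π (1 - exp(49))exp(-49)/2.

Therefore ∬_D (23exp(-x^2 - y^2)) dA = -23π (1 - exp(49))exp(-49)/2.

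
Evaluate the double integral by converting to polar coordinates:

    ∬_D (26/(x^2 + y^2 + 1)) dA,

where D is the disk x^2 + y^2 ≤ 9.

The region D is 0 ≤ r ≤ 3, 0 ≤ θ ≤ 2π in polar coordinates, where x = r cos(θ), y = r sin(θ), and dA = r dr dθ.

Under the substitution, the integrand becomes 26/(r^2 + 1), so

    ∬_D (26/(x^2 + y^2 + 1)) dA = ∫_{0}^{2π} ∫_{0}^{3} (26/(r^2 + 1)) · r dr dθ.

Inner integral (in r): ∫_{0}^{3} (26/(r^2 + 1)) · r dr = log(10000000000000).

Outer integral (in θ): ∫_{0}^{2π} (log(10000000000000)) dθ = 26π log(10).

Therefore ∬_D (26/(x^2 + y^2 + 1)) dA = 26π log(10).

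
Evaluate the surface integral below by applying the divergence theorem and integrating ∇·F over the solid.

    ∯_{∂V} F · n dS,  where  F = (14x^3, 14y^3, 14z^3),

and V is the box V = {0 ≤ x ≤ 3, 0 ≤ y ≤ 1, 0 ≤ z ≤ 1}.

By the divergence theorem,

    ∯_{∂V} F · n dS = ∭_V (∇ · F) dV.

Compute the divergence:
    ∇ · F = ∂F_x/∂x + ∂F_y/∂y + ∂F_z/∂z = 42x^2 + 42y^2 + 42z^2.

V is a rectangular box, so dV = dx dy dz with 0 ≤ x ≤ 3, 0 ≤ y ≤ 1, 0 ≤ z ≤ 1.

Integrate (42x^2 + 42y^2 + 42z^2) over V as an iterated integral:

    ∭_V (∇·F) dV = ∫_0^{3} ∫_0^{1} ∫_0^{1} (42x^2 + 42y^2 + 42z^2) dz dy dx.

Inner (z from 0 to 1): 42x^2 + 42y^2 + 14.
Middle (y from 0 to 1): 42x^2 + 28.
Outer (x from 0 to 3): 462.

Therefore ∯_{∂V} F · n dS = 462.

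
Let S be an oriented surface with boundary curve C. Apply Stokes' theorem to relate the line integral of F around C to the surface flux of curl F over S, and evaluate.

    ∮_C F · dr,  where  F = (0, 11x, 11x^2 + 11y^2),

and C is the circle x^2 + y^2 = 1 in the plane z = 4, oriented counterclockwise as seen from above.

Let S be the flat disk x^2 + y^2 ≤ 1 in the plane z = 4, with upward unit normal n̂ = ẑ. By Stokes' theorem,

    ∮_C F · dr = ∬_S (∇ × F) · n̂ dS = ∬_D (curl F)_z dA,

where D is the disk x^2 + y^2 ≤ 1.

Compute the curl of F = (0, 11x, 11x^2 + 11y^2):
    (∇ × F)_x = ∂F_z/∂y - ∂F_y/∂z = 22y,
    (∇ × F)_y = ∂F_x/∂z - ∂F_z/∂x = -22x,
    (∇ × F)_z = ∂F_y/∂x - ∂F_x/∂y = 11.

On z = 4, (curl F)_z = 11.

Convert to polar (x = r cos θ, y = r sin θ, dA = r dr dθ); the integrand becomes 11, so

    ∬_D (curl F)_z dA = ∫_0^{2π} ∫_0^{1} (11) · r dr dθ.

Inner (r from 0 to 1): 11/2.
Outer (θ from 0 to 2π): 11π.

Therefore ∮_C F · dr = 11π.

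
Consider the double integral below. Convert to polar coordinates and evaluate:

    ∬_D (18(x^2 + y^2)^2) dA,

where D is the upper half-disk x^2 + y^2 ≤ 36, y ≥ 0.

The region D is 0 ≤ r ≤ 6, 0 ≤ θ ≤ π in polar coordinates, where x = r cos(θ), y = r sin(θ), and dA = r dr dθ.

Under the substitution, the integrand becomes 18r^4, so

    ∬_D (18(x^2 + y^2)^2) dA = ∫_{0}^{π} ∫_{0}^{6} (18r^4) · r dr dθ.

Inner integral (in r): ∫_{0}^{6} (18r^4) · r dr = 139968.

Outer integral (in θ): ∫_{0}^{π} (139968) dθ = 139968π.

Therefore ∬_D (18(x^2 + y^2)^2) dA = 139968π.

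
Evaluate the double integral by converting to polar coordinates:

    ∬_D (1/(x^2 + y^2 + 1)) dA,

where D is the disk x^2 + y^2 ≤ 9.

The region D is 0 ≤ r ≤ 3, 0 ≤ θ ≤ 2π in polar coordinates, where x = r cos(θ), y = r sin(θ), and dA = r dr dθ.

Under the substitution, the integrand becomes 1/(r^2 + 1), so

    ∬_D (1/(x^2 + y^2 + 1)) dA = ∫_{0}^{2π} ∫_{0}^{3} (1/(r^2 + 1)) · r dr dθ.

Inner integral (in r): ∫_{0}^{3} (1/(r^2 + 1)) · r dr = log(10)/2.

Outer integral (in θ): ∫_{0}^{2π} (log(10)/2) dθ = π log(10).

Therefore ∬_D (1/(x^2 + y^2 + 1)) dA = π log(10).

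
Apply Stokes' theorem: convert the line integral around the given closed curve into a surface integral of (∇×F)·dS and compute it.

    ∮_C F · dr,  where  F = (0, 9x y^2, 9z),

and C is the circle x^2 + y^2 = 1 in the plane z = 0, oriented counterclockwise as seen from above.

Let S be the flat disk x^2 + y^2 ≤ 1 in the plane z = 0, with upward unit normal n̂ = ẑ. By Stokes' theorem,

    ∮_C F · dr = ∬_S (∇ × F) · n̂ dS = ∬_D (curl F)_z dA,

where D is the disk x^2 + y^2 ≤ 1.

Compute the curl of F = (0, 9x y^2, 9z):
    (∇ × F)_x = ∂F_z/∂y - ∂F_y/∂z = 0,
    (∇ × F)_y = ∂F_x/∂z - ∂F_z/∂x = 0,
    (∇ × F)_z = ∂F_y/∂x - ∂F_x/∂y = 9y^2.

On z = 0, (curl F)_z = 9y^2.

Convert to polar (x = r cos θ, y = r sin θ, dA = r dr dθ); the integrand becomes 9r^2sin(θ)^2, so

    ∬_D (curl F)_z dA = ∫_0^{2π} ∫_0^{1} (9r^2sin(θ)^2) · r dr dθ.

Inner (r from 0 to 1): 9sin(θ)^2/4.
Outer (θ from 0 to 2π): 9π/4.

Therefore ∮_C F · dr = 9π/4.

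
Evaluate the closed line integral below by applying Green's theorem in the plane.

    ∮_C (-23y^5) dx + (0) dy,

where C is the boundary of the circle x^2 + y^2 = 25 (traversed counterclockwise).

Green's theorem converts the closed line integral into a double integral over the enclosed region D:

    ∮_C P dx + Q dy = ∬_D (∂Q/∂x - ∂P/∂y) dA.

Here P = -23y^5, Q = 0, so

    ∂Q/∂x = 0,    ∂P/∂y = -115y^4,
    ∂Q/∂x - ∂P/∂y = 115y^4.

D is the region x^2 + y^2 ≤ 25. Evaluating the double integral:

In polar coordinates (x = r cos θ, y = r sin θ, dA = r dr dθ) the integrand becomes 115r^4sin(θ)^4, so

    ∬_D (115y^4) dA = ∫_0^{2π} ∫_0^{5} (115r^4sin(θ)^4) · r dr dθ.

Inner (r from 0 to 5): 1796875sin(θ)^4/6.
Outer (θ from 0 to 2π): 1796875π/8.

Therefore ∮_C P dx + Q dy = 1796875π/8.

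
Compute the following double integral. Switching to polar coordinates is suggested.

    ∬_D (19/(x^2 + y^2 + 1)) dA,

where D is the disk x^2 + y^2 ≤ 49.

The region D is 0 ≤ r ≤ 7, 0 ≤ θ ≤ 2π in polar coordinates, where x = r cos(θ), y = r sin(θ), and dA = r dr dθ.

Under the substitution, the integrand becomes 19/(r^2 + 1), so

    ∬_D (19/(x^2 + y^2 + 1)) dA = ∫_{0}^{2π} ∫_{0}^{7} (19/(r^2 + 1)) · r dr dθ.

Inner integral (in r): ∫_{0}^{7} (19/(r^2 + 1)) · r dr = 19log(50)/2.

Outer integral (in θ): ∫_{0}^{2π} (19log(50)/2) dθ = 19π log(50).

Therefore ∬_D (19/(x^2 + y^2 + 1)) dA = 19π log(50).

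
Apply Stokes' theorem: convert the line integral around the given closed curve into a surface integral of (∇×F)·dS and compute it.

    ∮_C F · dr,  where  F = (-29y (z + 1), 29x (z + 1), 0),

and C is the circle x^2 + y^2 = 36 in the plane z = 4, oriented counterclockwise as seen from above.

Let S be the flat disk x^2 + y^2 ≤ 36 in the plane z = 4, with upward unit normal n̂ = ẑ. By Stokes' theorem,

    ∮_C F · dr = ∬_S (∇ × F) · n̂ dS = ∬_D (curl F)_z dA,

where D is the disk x^2 + y^2 ≤ 36.

Compute the curl of F = (-29y (z + 1), 29x (z + 1), 0):
    (∇ × F)_x = ∂F_z/∂y - ∂F_y/∂z = -29x,
    (∇ × F)_y = ∂F_x/∂z - ∂F_z/∂x = -29y,
    (∇ × F)_z = ∂F_y/∂x - ∂F_x/∂y = 58z + 58.

On z = 4, (curl F)_z = 290.

Convert to polar (x = r cos θ, y = r sin θ, dA = r dr dθ); the integrand becomes 290, so

    ∬_D (curl F)_z dA = ∫_0^{2π} ∫_0^{6} (290) · r dr dθ.

Inner (r from 0 to 6): 5220.
Outer (θ from 0 to 2π): 10440π.

Therefore ∮_C F · dr = 10440π.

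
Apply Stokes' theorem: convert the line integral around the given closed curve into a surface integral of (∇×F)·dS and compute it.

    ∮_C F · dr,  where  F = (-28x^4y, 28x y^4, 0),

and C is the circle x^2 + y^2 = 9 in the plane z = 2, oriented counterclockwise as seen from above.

Let S be the flat disk x^2 + y^2 ≤ 9 in the plane z = 2, with upward unit normal n̂ = ẑ. By Stokes' theorem,

    ∮_C F · dr = ∬_S (∇ × F) · n̂ dS = ∬_D (curl F)_z dA,

where D is the disk x^2 + y^2 ≤ 9.

Compute the curl of F = (-28x^4y, 28x y^4, 0):
    (∇ × F)_x = ∂F_z/∂y - ∂F_y/∂z = 0,
    (∇ × F)_y = ∂F_x/∂z - ∂F_z/∂x = 0,
    (∇ × F)_z = ∂F_y/∂x - ∂F_x/∂y = 28x^4 + 28y^4.

On z = 2, (curl F)_z = 28x^4 + 28y^4.

Convert to polar (x = r cos θ, y = r sin θ, dA = r dr dθ); the integrand becomes 28r^4(sin(θ)^4 + cos(θ)^4), so

    ∬_D (curl F)_z dA = ∫_0^{2π} ∫_0^{3} (28r^4(sin(θ)^4 + cos(θ)^4)) · r dr dθ.

Inner (r from 0 to 3): 3402sin(θ)^4 + 3402cos(θ)^4.
Outer (θ from 0 to 2π): 5103π.

Therefore ∮_C F · dr = 5103π.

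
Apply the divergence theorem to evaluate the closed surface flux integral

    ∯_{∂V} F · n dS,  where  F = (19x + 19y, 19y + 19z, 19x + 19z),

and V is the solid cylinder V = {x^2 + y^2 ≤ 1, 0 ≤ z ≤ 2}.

By the divergence theorem,

    ∯_{∂V} F · n dS = ∭_V (∇ · F) dV.

Compute the divergence:
    ∇ · F = ∂F_x/∂x + ∂F_y/∂y + ∂F_z/∂z = 19 + 19 + 19 = 57.

In cylindrical coordinates, x = r cos(θ), y = r sin(θ), z = z, dV = r dr dθ dz, with 0 ≤ r ≤ 1, 0 ≤ θ ≤ 2π, 0 ≤ z ≤ 2.

The integrand, after substitution and multiplying by the volume element, becomes (57) · r, so

    ∭_V (∇·F) dV = ∫_0^{2π} ∫_0^{1} ∫_0^{2} (57) · r dz dr dθ.

Inner (z from 0 to 2): 114r.
Middle (r from 0 to 1): 57.
Outer (θ from 0 to 2π): 114π.

Therefore ∯_{∂V} F · n dS = 114π.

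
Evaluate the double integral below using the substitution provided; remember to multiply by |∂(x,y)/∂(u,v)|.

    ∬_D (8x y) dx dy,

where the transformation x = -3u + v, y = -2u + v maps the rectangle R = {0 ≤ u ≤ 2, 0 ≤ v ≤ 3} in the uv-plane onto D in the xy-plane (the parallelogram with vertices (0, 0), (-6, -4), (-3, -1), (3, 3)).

Compute the Jacobian determinant of (x, y) with respect to (u, v):

    ∂(x,y)/∂(u,v) = | -3  1 | = (-3)(1) - (1)(-2) = -1.
                   | -2  1 |

Its absolute value is |J| = 1 (the area scaling factor).

Substituting x = -3u + v, y = -2u + v into the integrand,

    8x y → 48u^2 - 40u v + 8v^2,

so the integral becomes

    ∬_R (48u^2 - 40u v + 8v^2) · |J| du dv = ∫_0^2 ∫_0^3 (48u^2 - 40u v + 8v^2) dv du.

Inner (v): 144u^2 - 180u + 72.
Outer (u): 168.

Therefore ∬_D (8x y) dx dy = 168.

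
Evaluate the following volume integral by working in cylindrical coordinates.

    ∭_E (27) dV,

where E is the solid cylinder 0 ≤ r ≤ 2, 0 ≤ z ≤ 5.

In cylindrical coordinates, x = r cos(θ), y = r sin(θ), z = z, and dV = r dr dθ dz.

The integrand becomes 27, so

    ∭_E (27) dV = ∫_{0}^{2π} ∫_{0}^{2} ∫_{0}^{5} (27) · r dz dr dθ.

Inner (z): 135r.
Middle (r from 0 to 2): 270.
Outer (θ): 540π.

Therefore the triple integral equals 540π.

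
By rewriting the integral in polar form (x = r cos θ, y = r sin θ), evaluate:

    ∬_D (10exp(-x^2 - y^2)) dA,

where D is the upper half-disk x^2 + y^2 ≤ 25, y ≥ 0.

The region D is 0 ≤ r ≤ 5, 0 ≤ θ ≤ π in polar coordinates, where x = r cos(θ), y = r sin(θ), and dA = r dr dθ.

Under the substitution, the integrand becomes 10exp(-r^2), so

    ∬_D (10exp(-x^2 - y^2)) dA = ∫_{0}^{π} ∫_{0}^{5} (10exp(-r^2)) · r dr dθ.

Inner integral (in r): ∫_{0}^{5} (10exp(-r^2)) · r dr = 5 - 5exp(-25).

Outer integral (in θ): ∫_{0}^{π} (5 - 5exp(-25)) dθ = -5π exp(-25) + 5π.

Therefore ∬_D (10exp(-x^2 - y^2)) dA = -5π exp(-25) + 5π.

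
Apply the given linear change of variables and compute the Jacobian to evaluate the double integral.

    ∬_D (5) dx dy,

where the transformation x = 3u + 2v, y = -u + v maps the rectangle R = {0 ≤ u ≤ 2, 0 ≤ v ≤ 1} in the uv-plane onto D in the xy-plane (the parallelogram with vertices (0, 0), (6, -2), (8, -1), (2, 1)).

Compute the Jacobian determinant of (x, y) with respect to (u, v):

    ∂(x,y)/∂(u,v) = | 3  2 | = (3)(1) - (2)(-1) = 5.
                   | -1  1 |

Its absolute value is |J| = 5 (the area scaling factor).

Substituting x = 3u + 2v, y = -u + v into the integrand,

    5 → 5,

so the integral becomes

    ∬_R (5) · |J| du dv = ∫_0^2 ∫_0^1 (25) dv du.

Inner (v): 25.
Outer (u): 50.

Therefore ∬_D (5) dx dy = 50.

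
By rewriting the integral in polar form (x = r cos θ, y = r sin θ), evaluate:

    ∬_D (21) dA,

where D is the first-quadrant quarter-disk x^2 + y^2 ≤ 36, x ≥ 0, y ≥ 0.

The region D is 0 ≤ r ≤ 6, 0 ≤ θ ≤ π/2 in polar coordinates, where x = r cos(θ), y = r sin(θ), and dA = r dr dθ.

Under the substitution, the integrand becomes 21, so

    ∬_D (21) dA = ∫_{0}^{π/2} ∫_{0}^{6} (21) · r dr dθ.

Inner integral (in r): ∫_{0}^{6} (21) · r dr = 378.

Outer integral (in θ): ∫_{0}^{π/2} (378) dθ = 189π.

Therefore ∬_D (21) dA = 189π.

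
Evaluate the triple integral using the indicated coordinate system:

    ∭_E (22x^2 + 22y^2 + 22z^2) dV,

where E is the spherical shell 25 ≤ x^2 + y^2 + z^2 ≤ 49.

In spherical coordinates, x = ρ sin(φ) cos(θ), y = ρ sin(φ) sin(θ), z = ρ cos(φ), and dV = ρ^2 sin(φ) dρ dφ dθ.

The integrand becomes 22ρ^2, so

    ∭_E (22x^2 + 22y^2 + 22z^2) dV = ∫_{0}^{2π} ∫_{0}^{π} ∫_{5}^{7} (22ρ^2) · ρ^2 sin(φ) dρ dφ dθ.

Inner (ρ): 301004sin(φ)/5.
Middle (φ): 602008/5.
Outer (θ): 1204016π/5.

Therefore the triple integral equals 1204016π/5.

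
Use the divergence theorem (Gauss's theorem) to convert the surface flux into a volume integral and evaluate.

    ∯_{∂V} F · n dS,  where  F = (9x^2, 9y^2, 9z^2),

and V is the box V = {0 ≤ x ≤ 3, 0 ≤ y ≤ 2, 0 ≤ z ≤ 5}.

By the divergence theorem,

    ∯_{∂V} F · n dS = ∭_V (∇ · F) dV.

Compute the divergence:
    ∇ · F = ∂F_x/∂x + ∂F_y/∂y + ∂F_z/∂z = 18x + 18y + 18z.

V is a rectangular box, so dV = dx dy dz with 0 ≤ x ≤ 3, 0 ≤ y ≤ 2, 0 ≤ z ≤ 5.

Integrate (18x + 18y + 18z) over V as an iterated integral:

    ∭_V (∇·F) dV = ∫_0^{3} ∫_0^{2} ∫_0^{5} (18x + 18y + 18z) dz dy dx.

Inner (z from 0 to 5): 90x + 90y + 225.
Middle (y from 0 to 2): 180x + 630.
Outer (x from 0 to 3): 2700.

Therefore ∯_{∂V} F · n dS = 2700.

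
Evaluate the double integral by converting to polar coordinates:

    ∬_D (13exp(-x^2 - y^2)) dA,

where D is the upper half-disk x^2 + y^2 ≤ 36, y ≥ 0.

The region D is 0 ≤ r ≤ 6, 0 ≤ θ ≤ π in polar coordinates, where x = r cos(θ), y = r sin(θ), and dA = r dr dθ.

Under the substitution, the integrand becomes 13exp(-r^2), so

    ∬_D (13exp(-x^2 - y^2)) dA = ∫_{0}^{π} ∫_{0}^{6} (13exp(-r^2)) · r dr dθ.

Inner integral (in r): ∫_{0}^{6} (13exp(-r^2)) · r dr = 13/2 - 13exp(-36)/2.

Outer integral (in θ): ∫_{0}^{π} (13/2 - 13exp(-36)/2) dθ = -13π (1 - exp(36))exp(-36)/2.

Therefore ∬_D (13exp(-x^2 - y^2)) dA = -13π (1 - exp(36))exp(-36)/2.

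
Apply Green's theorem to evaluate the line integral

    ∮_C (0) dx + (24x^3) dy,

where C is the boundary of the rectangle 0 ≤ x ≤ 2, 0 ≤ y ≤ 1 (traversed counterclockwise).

Green's theorem converts the closed line integral into a double integral over the enclosed region D:

    ∮_C P dx + Q dy = ∬_D (∂Q/∂x - ∂P/∂y) dA.

Here P = 0, Q = 24x^3, so

    ∂Q/∂x = 72x^2,    ∂P/∂y = 0,
    ∂Q/∂x - ∂P/∂y = 72x^2.

D is the region 0 ≤ x ≤ 2, 0 ≤ y ≤ 1. Evaluating the double integral:

    ∬_D (72x^2) dA = ∫_0^{2} ∫_0^{1} (72x^2) dy dx.

Inner (y from 0 to 1): 72x^2.
Outer (x from 0 to 2): 192.

Therefore ∮_C P dx + Q dy = 192.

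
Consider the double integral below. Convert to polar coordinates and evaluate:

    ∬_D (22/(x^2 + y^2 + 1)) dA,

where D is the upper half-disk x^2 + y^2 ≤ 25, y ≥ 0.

The region D is 0 ≤ r ≤ 5, 0 ≤ θ ≤ π in polar coordinates, where x = r cos(θ), y = r sin(θ), and dA = r dr dθ.

Under the substitution, the integrand becomes 22/(r^2 + 1), so

    ∬_D (22/(x^2 + y^2 + 1)) dA = ∫_{0}^{π} ∫_{0}^{5} (22/(r^2 + 1)) · r dr dθ.

Inner integral (in r): ∫_{0}^{5} (22/(r^2 + 1)) · r dr = log(3670344486987776).

Outer integral (in θ): ∫_{0}^{π} (log(3670344486987776)) dθ = log(3670344486987776^π).

Therefore ∬_D (22/(x^2 + y^2 + 1)) dA = log(3670344486987776^π).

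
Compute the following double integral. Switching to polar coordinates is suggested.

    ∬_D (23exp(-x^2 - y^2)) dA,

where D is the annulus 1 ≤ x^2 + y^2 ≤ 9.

The region D is 1 ≤ r ≤ 3, 0 ≤ θ ≤ 2π in polar coordinates, where x = r cos(θ), y = r sin(θ), and dA = r dr dθ.

Under the substitution, the integrand becomes 23exp(-r^2), so

    ∬_D (23exp(-x^2 - y^2)) dA = ∫_{0}^{2π} ∫_{1}^{3} (23exp(-r^2)) · r dr dθ.

Inner integral (in r): ∫_{1}^{3} (23exp(-r^2)) · r dr = -(23 - 23exp(8))exp(-9)/2.

Outer integral (in θ): ∫_{0}^{2π} (-(23 - 23exp(8))exp(-9)/2) dθ = -23π (1 - exp(8))exp(-9).

Therefore ∬_D (23exp(-x^2 - y^2)) dA = -23π (1 - exp(8))exp(-9).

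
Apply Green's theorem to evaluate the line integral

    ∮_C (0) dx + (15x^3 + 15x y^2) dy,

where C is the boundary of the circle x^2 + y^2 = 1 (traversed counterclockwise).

Green's theorem converts the closed line integral into a double integral over the enclosed region D:

    ∮_C P dx + Q dy = ∬_D (∂Q/∂x - ∂P/∂y) dA.

Here P = 0, Q = 15x^3 + 15x y^2, so

    ∂Q/∂x = 45x^2 + 15y^2,    ∂P/∂y = 0,
    ∂Q/∂x - ∂P/∂y = 45x^2 + 15y^2.

D is the region x^2 + y^2 ≤ 1. Evaluating the double integral:

In polar coordinates (x = r cos θ, y = r sin θ, dA = r dr dθ) the integrand becomes 15r^2(cos(2θ) + 2), so

    ∬_D (45x^2 + 15y^2) dA = ∫_0^{2π} ∫_0^{1} (15r^2(cos(2θ) + 2)) · r dr dθ.

Inner (r from 0 to 1): 15cos(2θ)/4 + 15/2.
Outer (θ from 0 to 2π): 15π.

Therefore ∮_C P dx + Q dy = 15π.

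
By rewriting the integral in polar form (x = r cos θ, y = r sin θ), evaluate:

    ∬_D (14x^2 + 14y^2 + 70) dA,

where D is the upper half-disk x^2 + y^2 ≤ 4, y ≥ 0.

The region D is 0 ≤ r ≤ 2, 0 ≤ θ ≤ π in polar coordinates, where x = r cos(θ), y = r sin(θ), and dA = r dr dθ.

Under the substitution, the integrand becomes 14r^2 + 70, so

    ∬_D (14x^2 + 14y^2 + 70) dA = ∫_{0}^{π} ∫_{0}^{2} (14r^2 + 70) · r dr dθ.

Inner integral (in r): ∫_{0}^{2} (14r^2 + 70) · r dr = 196.

Outer integral (in θ): ∫_{0}^{π} (196) dθ = 196π.

Therefore ∬_D (14x^2 + 14y^2 + 70) dA = 196π.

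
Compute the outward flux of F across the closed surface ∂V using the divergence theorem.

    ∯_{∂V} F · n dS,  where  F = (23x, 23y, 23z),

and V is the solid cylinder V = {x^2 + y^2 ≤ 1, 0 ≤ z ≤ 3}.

By the divergence theorem,

    ∯_{∂V} F · n dS = ∭_V (∇ · F) dV.

Compute the divergence:
    ∇ · F = ∂F_x/∂x + ∂F_y/∂y + ∂F_z/∂z = 23 + 23 + 23 = 69.

In cylindrical coordinates, x = r cos(θ), y = r sin(θ), z = z, dV = r dr dθ dz, with 0 ≤ r ≤ 1, 0 ≤ θ ≤ 2π, 0 ≤ z ≤ 3.

The integrand, after substitution and multiplying by the volume element, becomes (69) · r, so

    ∭_V (∇·F) dV = ∫_0^{2π} ∫_0^{1} ∫_0^{3} (69) · r dz dr dθ.

Inner (z from 0 to 3): 207r.
Middle (r from 0 to 1): 207/2.
Outer (θ from 0 to 2π): 207π.

Therefore ∯_{∂V} F · n dS = 207π.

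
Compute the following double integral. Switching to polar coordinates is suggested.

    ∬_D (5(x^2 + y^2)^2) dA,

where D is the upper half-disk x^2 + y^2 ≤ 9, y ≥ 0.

The region D is 0 ≤ r ≤ 3, 0 ≤ θ ≤ π in polar coordinates, where x = r cos(θ), y = r sin(θ), and dA = r dr dθ.

Under the substitution, the integrand becomes 5r^4, so

    ∬_D (5(x^2 + y^2)^2) dA = ∫_{0}^{π} ∫_{0}^{3} (5r^4) · r dr dθ.

Inner integral (in r): ∫_{0}^{3} (5r^4) · r dr = 1215/2.

Outer integral (in θ): ∫_{0}^{π} (1215/2) dθ = 1215π/2.

Therefore ∬_D (5(x^2 + y^2)^2) dA = 1215π/2.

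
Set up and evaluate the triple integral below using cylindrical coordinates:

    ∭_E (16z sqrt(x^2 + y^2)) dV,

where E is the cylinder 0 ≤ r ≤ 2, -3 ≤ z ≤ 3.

In cylindrical coordinates, x = r cos(θ), y = r sin(θ), z = z, and dV = r dr dθ dz.

The integrand becomes 16r z, so

    ∭_E (16z sqrt(x^2 + y^2)) dV = ∫_{0}^{2π} ∫_{0}^{2} ∫_{-3}^{3} (16r z) · r dz dr dθ.

Inner (z): 0.
Middle (r from 0 to 2): 0.
Outer (θ): 0.

Therefore the triple integral equals 0.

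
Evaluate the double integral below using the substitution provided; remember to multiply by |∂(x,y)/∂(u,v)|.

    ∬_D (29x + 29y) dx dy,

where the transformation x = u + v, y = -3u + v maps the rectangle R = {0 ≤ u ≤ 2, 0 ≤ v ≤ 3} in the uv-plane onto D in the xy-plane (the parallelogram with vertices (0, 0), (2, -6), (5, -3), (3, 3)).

Compute the Jacobian determinant of (x, y) with respect to (u, v):

    ∂(x,y)/∂(u,v) = | 1  1 | = (1)(1) - (1)(-3) = 4.
                   | -3  1 |

Its absolute value is |J| = 4 (the area scaling factor).

Substituting x = u + v, y = -3u + v into the integrand,

    29x + 29y → -58u + 58v,

so the integral becomes

    ∬_R (-58u + 58v) · |J| du dv = ∫_0^2 ∫_0^3 (-232u + 232v) dv du.

Inner (v): 1044 - 696u.
Outer (u): 696.

Therefore ∬_D (29x + 29y) dx dy = 696.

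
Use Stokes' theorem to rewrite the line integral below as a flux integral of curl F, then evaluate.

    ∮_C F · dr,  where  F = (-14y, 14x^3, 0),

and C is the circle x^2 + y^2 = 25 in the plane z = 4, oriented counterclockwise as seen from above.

Let S be the flat disk x^2 + y^2 ≤ 25 in the plane z = 4, with upward unit normal n̂ = ẑ. By Stokes' theorem,

    ∮_C F · dr = ∬_S (∇ × F) · n̂ dS = ∬_D (curl F)_z dA,

where D is the disk x^2 + y^2 ≤ 25.

Compute the curl of F = (-14y, 14x^3, 0):
    (∇ × F)_x = ∂F_z/∂y - ∂F_y/∂z = 0,
    (∇ × F)_y = ∂F_x/∂z - ∂F_z/∂x = 0,
    (∇ × F)_z = ∂F_y/∂x - ∂F_x/∂y = 42x^2 + 14.

On z = 4, (curl F)_z = 42x^2 + 14.

Convert to polar (x = r cos θ, y = r sin θ, dA = r dr dθ); the integrand becomes 42r^2cos(θ)^2 + 14, so

    ∬_D (curl F)_z dA = ∫_0^{2π} ∫_0^{5} (42r^2cos(θ)^2 + 14) · r dr dθ.

Inner (r from 0 to 5): 13125cos(θ)^2/2 + 175.
Outer (θ from 0 to 2π): 13825π/2.

Therefore ∮_C F · dr = 13825π/2.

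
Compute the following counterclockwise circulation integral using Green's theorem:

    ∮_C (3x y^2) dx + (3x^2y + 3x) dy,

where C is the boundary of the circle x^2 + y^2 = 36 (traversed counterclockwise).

Green's theorem converts the closed line integral into a double integral over the enclosed region D:

    ∮_C P dx + Q dy = ∬_D (∂Q/∂x - ∂P/∂y) dA.

Here P = 3x y^2, Q = 3x^2y + 3x, so

    ∂Q/∂x = 6x y + 3,    ∂P/∂y = 6x y,
    ∂Q/∂x - ∂P/∂y = 3.

D is the region x^2 + y^2 ≤ 36. Evaluating the double integral:

In polar coordinates (x = r cos θ, y = r sin θ, dA = r dr dθ) the integrand becomes 3, so

    ∬_D (3) dA = ∫_0^{2π} ∫_0^{6} (3) · r dr dθ.

Inner (r from 0 to 6): 54.
Outer (θ from 0 to 2π): 108π.

Therefore ∮_C P dx + Q dy = 108π.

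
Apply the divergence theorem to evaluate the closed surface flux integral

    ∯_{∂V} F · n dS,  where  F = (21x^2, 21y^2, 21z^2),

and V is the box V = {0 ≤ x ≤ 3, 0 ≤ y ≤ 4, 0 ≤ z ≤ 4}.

By the divergence theorem,

    ∯_{∂V} F · n dS = ∭_V (∇ · F) dV.

Compute the divergence:
    ∇ · F = ∂F_x/∂x + ∂F_y/∂y + ∂F_z/∂z = 42x + 42y + 42z.

V is a rectangular box, so dV = dx dy dz with 0 ≤ x ≤ 3, 0 ≤ y ≤ 4, 0 ≤ z ≤ 4.

Integrate (42x + 42y + 42z) over V as an iterated integral:

    ∭_V (∇·F) dV = ∫_0^{3} ∫_0^{4} ∫_0^{4} (42x + 42y + 42z) dz dy dx.

Inner (z from 0 to 4): 168x + 168y + 336.
Middle (y from 0 to 4): 672x + 2688.
Outer (x from 0 to 3): 11088.

Therefore ∯_{∂V} F · n dS = 11088.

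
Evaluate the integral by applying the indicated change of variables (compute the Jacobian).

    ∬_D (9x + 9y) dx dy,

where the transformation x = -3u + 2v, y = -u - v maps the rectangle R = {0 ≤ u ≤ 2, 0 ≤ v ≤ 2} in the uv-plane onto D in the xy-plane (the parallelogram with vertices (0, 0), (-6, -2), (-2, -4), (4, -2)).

Compute the Jacobian determinant of (x, y) with respect to (u, v):

    ∂(x,y)/∂(u,v) = | -3  2 | = (-3)(-1) - (2)(-1) = 5.
                   | -1  -1 |

Its absolute value is |J| = 5 (the area scaling factor).

Substituting x = -3u + 2v, y = -u - v into the integrand,

    9x + 9y → -36u + 9v,

so the integral becomes

    ∬_R (-36u + 9v) · |J| du dv = ∫_0^2 ∫_0^2 (-180u + 45v) dv du.

Inner (v): 90 - 360u.
Outer (u): -540.

Therefore ∬_D (9x + 9y) dx dy = -540.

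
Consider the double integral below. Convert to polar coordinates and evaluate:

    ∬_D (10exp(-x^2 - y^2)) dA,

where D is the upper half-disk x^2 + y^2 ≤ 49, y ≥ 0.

The region D is 0 ≤ r ≤ 7, 0 ≤ θ ≤ π in polar coordinates, where x = r cos(θ), y = r sin(θ), and dA = r dr dθ.

Under the substitution, the integrand becomes 10exp(-r^2), so

    ∬_D (10exp(-x^2 - y^2)) dA = ∫_{0}^{π} ∫_{0}^{7} (10exp(-r^2)) · r dr dθ.

Inner integral (in r): ∫_{0}^{7} (10exp(-r^2)) · r dr = 5 - 5exp(-49).

Outer integral (in θ): ∫_{0}^{π} (5 - 5exp(-49)) dθ = -5π exp(-49) + 5π.

Therefore ∬_D (10exp(-x^2 - y^2)) dA = -5π exp(-49) + 5π.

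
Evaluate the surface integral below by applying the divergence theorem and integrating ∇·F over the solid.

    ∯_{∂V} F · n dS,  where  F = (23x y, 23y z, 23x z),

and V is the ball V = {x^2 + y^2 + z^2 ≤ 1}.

By the divergence theorem,

    ∯_{∂V} F · n dS = ∭_V (∇ · F) dV.

Compute the divergence:
    ∇ · F = ∂F_x/∂x + ∂F_y/∂y + ∂F_z/∂z = 23y + 23z + 23x = 23x + 23y + 23z.

In spherical coordinates, x = ρ sin(φ) cos(θ), y = ρ sin(φ) sin(θ), z = ρ cos(φ), dV = ρ^2 sin(φ) dρ dφ dθ, with 0 ≤ ρ ≤ 1, 0 ≤ φ ≤ π, 0 ≤ θ ≤ 2π.

The integrand, after substitution and multiplying by the volume element, becomes (23ρ (sqrt(2)sin(φ)sin(θ + π/4) + cos(φ))) · ρ^2 sin(φ), so

    ∭_V (∇·F) dV = ∫_0^{2π} ∫_0^{π} ∫_0^{1} (23ρ (sqrt(2)sin(φ)sin(θ + π/4) + cos(φ))) · ρ^2 sin(φ) dρ dφ dθ.

Inner (ρ from 0 to 1): 23(sqrt(2)sin(φ)sin(θ + π/4) + cos(φ))sin(φ)/4.
Middle (φ from 0 to π): 23sqrt(2)π sin(θ + π/4)/8.
Outer (θ from 0 to 2π): 0.

Therefore ∯_{∂V} F · n dS = 0.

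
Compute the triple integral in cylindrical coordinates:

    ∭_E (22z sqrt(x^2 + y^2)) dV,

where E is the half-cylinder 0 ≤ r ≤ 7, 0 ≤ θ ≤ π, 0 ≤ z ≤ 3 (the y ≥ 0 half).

In cylindrical coordinates, x = r cos(θ), y = r sin(θ), z = z, and dV = r dr dθ dz.

The integrand becomes 22r z, so

    ∭_E (22z sqrt(x^2 + y^2)) dV = ∫_{0}^{π} ∫_{0}^{7} ∫_{0}^{3} (22r z) · r dz dr dθ.

Inner (z): 99r^2.
Middle (r from 0 to 7): 11319.
Outer (θ): 11319π.

Therefore the triple integral equals 11319π.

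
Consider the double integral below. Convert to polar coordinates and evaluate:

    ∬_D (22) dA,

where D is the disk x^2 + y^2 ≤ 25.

The region D is 0 ≤ r ≤ 5, 0 ≤ θ ≤ 2π in polar coordinates, where x = r cos(θ), y = r sin(θ), and dA = r dr dθ.

Under the substitution, the integrand becomes 22, so

    ∬_D (22) dA = ∫_{0}^{2π} ∫_{0}^{5} (22) · r dr dθ.

Inner integral (in r): ∫_{0}^{5} (22) · r dr = 275.

Outer integral (in θ): ∫_{0}^{2π} (275) dθ = 550π.

Therefore ∬_D (22) dA = 550π.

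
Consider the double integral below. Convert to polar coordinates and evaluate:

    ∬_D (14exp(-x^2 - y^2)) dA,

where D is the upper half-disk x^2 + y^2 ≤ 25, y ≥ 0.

The region D is 0 ≤ r ≤ 5, 0 ≤ θ ≤ π in polar coordinates, where x = r cos(θ), y = r sin(θ), and dA = r dr dθ.

Under the substitution, the integrand becomes 14exp(-r^2), so

    ∬_D (14exp(-x^2 - y^2)) dA = ∫_{0}^{π} ∫_{0}^{5} (14exp(-r^2)) · r dr dθ.

Inner integral (in r): ∫_{0}^{5} (14exp(-r^2)) · r dr = 7 - 7exp(-25).

Outer integral (in θ): ∫_{0}^{π} (7 - 7exp(-25)) dθ = -7π exp(-25) + 7π.

Therefore ∬_D (14exp(-x^2 - y^2)) dA = -7π exp(-25) + 7π.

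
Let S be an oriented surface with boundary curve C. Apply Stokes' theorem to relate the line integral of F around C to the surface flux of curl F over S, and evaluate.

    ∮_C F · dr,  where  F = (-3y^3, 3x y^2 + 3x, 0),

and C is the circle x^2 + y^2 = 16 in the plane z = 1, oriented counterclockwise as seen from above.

Let S be the flat disk x^2 + y^2 ≤ 16 in the plane z = 1, with upward unit normal n̂ = ẑ. By Stokes' theorem,

    ∮_C F · dr = ∬_S (∇ × F) · n̂ dS = ∬_D (curl F)_z dA,

where D is the disk x^2 + y^2 ≤ 16.

Compute the curl of F = (-3y^3, 3x y^2 + 3x, 0):
    (∇ × F)_x = ∂F_z/∂y - ∂F_y/∂z = 0,
    (∇ × F)_y = ∂F_x/∂z - ∂F_z/∂x = 0,
    (∇ × F)_z = ∂F_y/∂x - ∂F_x/∂y = 12y^2 + 3.

On z = 1, (curl F)_z = 12y^2 + 3.

Convert to polar (x = r cos θ, y = r sin θ, dA = r dr dθ); the integrand becomes 12r^2sin(θ)^2 + 3, so

    ∬_D (curl F)_z dA = ∫_0^{2π} ∫_0^{4} (12r^2sin(θ)^2 + 3) · r dr dθ.

Inner (r from 0 to 4): 768sin(θ)^2 + 24.
Outer (θ from 0 to 2π): 816π.

Therefore ∮_C F · dr = 816π.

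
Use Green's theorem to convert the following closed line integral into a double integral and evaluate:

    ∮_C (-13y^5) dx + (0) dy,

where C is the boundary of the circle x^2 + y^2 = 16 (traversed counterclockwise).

Green's theorem converts the closed line integral into a double integral over the enclosed region D:

    ∮_C P dx + Q dy = ∬_D (∂Q/∂x - ∂P/∂y) dA.

Here P = -13y^5, Q = 0, so

    ∂Q/∂x = 0,    ∂P/∂y = -65y^4,
    ∂Q/∂x - ∂P/∂y = 65y^4.

D is the region x^2 + y^2 ≤ 16. Evaluating the double integral:

In polar coordinates (x = r cos θ, y = r sin θ, dA = r dr dθ) the integrand becomes 65r^4sin(θ)^4, so

    ∬_D (65y^4) dA = ∫_0^{2π} ∫_0^{4} (65r^4sin(θ)^4) · r dr dθ.

Inner (r from 0 to 4): 133120sin(θ)^4/3.
Outer (θ from 0 to 2π): 33280π.

Therefore ∮_C P dx + Q dy = 33280π.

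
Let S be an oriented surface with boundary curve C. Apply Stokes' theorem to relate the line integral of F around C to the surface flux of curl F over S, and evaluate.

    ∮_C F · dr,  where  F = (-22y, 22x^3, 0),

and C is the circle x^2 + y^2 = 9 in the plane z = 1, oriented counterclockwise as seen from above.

Let S be the flat disk x^2 + y^2 ≤ 9 in the plane z = 1, with upward unit normal n̂ = ẑ. By Stokes' theorem,

    ∮_C F · dr = ∬_S (∇ × F) · n̂ dS = ∬_D (curl F)_z dA,

where D is the disk x^2 + y^2 ≤ 9.

Compute the curl of F = (-22y, 22x^3, 0):
    (∇ × F)_x = ∂F_z/∂y - ∂F_y/∂z = 0,
    (∇ × F)_y = ∂F_x/∂z - ∂F_z/∂x = 0,
    (∇ × F)_z = ∂F_y/∂x - ∂F_x/∂y = 66x^2 + 22.

On z = 1, (curl F)_z = 66x^2 + 22.

Convert to polar (x = r cos θ, y = r sin θ, dA = r dr dθ); the integrand becomes 66r^2cos(θ)^2 + 22, so

    ∬_D (curl F)_z dA = ∫_0^{2π} ∫_0^{3} (66r^2cos(θ)^2 + 22) · r dr dθ.

Inner (r from 0 to 3): 2673cos(θ)^2/2 + 99.
Outer (θ from 0 to 2π): 3069π/2.

Therefore ∮_C F · dr = 3069π/2.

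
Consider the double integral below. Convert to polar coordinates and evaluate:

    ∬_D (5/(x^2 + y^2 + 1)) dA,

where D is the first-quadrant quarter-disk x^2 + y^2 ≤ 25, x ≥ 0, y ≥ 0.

The region D is 0 ≤ r ≤ 5, 0 ≤ θ ≤ π/2 in polar coordinates, where x = r cos(θ), y = r sin(θ), and dA = r dr dθ.

Under the substitution, the integrand becomes 5/(r^2 + 1), so

    ∬_D (5/(x^2 + y^2 + 1)) dA = ∫_{0}^{π/2} ∫_{0}^{5} (5/(r^2 + 1)) · r dr dθ.

Inner integral (in r): ∫_{0}^{5} (5/(r^2 + 1)) · r dr = 5log(26)/2.

Outer integral (in θ): ∫_{0}^{π/2} (5log(26)/2) dθ = 5π log(26)/4.

Therefore ∬_D (5/(x^2 + y^2 + 1)) dA = 5π log(26)/4.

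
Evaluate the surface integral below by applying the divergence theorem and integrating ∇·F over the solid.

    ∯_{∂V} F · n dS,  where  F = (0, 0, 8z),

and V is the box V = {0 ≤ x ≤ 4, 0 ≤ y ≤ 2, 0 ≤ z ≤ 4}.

By the divergence theorem,

    ∯_{∂V} F · n dS = ∭_V (∇ · F) dV.

Compute the divergence:
    ∇ · F = ∂F_x/∂x + ∂F_y/∂y + ∂F_z/∂z = 0 + 0 + 8 = 8.

V is a rectangular box, so dV = dx dy dz with 0 ≤ x ≤ 4, 0 ≤ y ≤ 2, 0 ≤ z ≤ 4.

Integrate (8) over V as an iterated integral:

    ∭_V (∇·F) dV = ∫_0^{4} ∫_0^{2} ∫_0^{4} (8) dz dy dx.

Inner (z from 0 to 4): 32.
Middle (y from 0 to 2): 64.
Outer (x from 0 to 4): 256.

Therefore ∯_{∂V} F · n dS = 256.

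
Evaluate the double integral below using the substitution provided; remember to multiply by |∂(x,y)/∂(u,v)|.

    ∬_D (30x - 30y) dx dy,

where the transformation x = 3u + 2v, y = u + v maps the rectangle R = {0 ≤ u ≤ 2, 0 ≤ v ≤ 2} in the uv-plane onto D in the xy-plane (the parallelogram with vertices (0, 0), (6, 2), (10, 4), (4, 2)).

Compute the Jacobian determinant of (x, y) with respect to (u, v):

    ∂(x,y)/∂(u,v) = | 3  2 | = (3)(1) - (2)(1) = 1.
                   | 1  1 |

Its absolute value is |J| = 1 (the area scaling factor).

Substituting x = 3u + 2v, y = u + v into the integrand,

    30x - 30y → 60u + 30v,

so the integral becomes

    ∬_R (60u + 30v) · |J| du dv = ∫_0^2 ∫_0^2 (60u + 30v) dv du.

Inner (v): 120u + 60.
Outer (u): 360.

Therefore ∬_D (30x - 30y) dx dy = 360.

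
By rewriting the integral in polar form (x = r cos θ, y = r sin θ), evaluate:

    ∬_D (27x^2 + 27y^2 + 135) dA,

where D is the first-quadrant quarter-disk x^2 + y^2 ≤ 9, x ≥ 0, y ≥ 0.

The region D is 0 ≤ r ≤ 3, 0 ≤ θ ≤ π/2 in polar coordinates, where x = r cos(θ), y = r sin(θ), and dA = r dr dθ.

Under the substitution, the integrand becomes 27r^2 + 135, so

    ∬_D (27x^2 + 27y^2 + 135) dA = ∫_{0}^{π/2} ∫_{0}^{3} (27r^2 + 135) · r dr dθ.

Inner integral (in r): ∫_{0}^{3} (27r^2 + 135) · r dr = 4617/4.

Outer integral (in θ): ∫_{0}^{π/2} (4617/4) dθ = 4617π/8.

Therefore ∬_D (27x^2 + 27y^2 + 135) dA = 4617π/8.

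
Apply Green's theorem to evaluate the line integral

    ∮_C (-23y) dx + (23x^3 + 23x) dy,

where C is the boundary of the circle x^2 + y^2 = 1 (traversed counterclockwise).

Green's theorem converts the closed line integral into a double integral over the enclosed region D:

    ∮_C P dx + Q dy = ∬_D (∂Q/∂x - ∂P/∂y) dA.

Here P = -23y, Q = 23x^3 + 23x, so

    ∂Q/∂x = 69x^2 + 23,    ∂P/∂y = -23,
    ∂Q/∂x - ∂P/∂y = 69x^2 + 46.

D is the region x^2 + y^2 ≤ 1. Evaluating the double integral:

In polar coordinates (x = r cos θ, y = r sin θ, dA = r dr dθ) the integrand becomes 69r^2cos(θ)^2 + 46, so

    ∬_D (69x^2 + 46) dA = ∫_0^{2π} ∫_0^{1} (69r^2cos(θ)^2 + 46) · r dr dθ.

Inner (r from 0 to 1): 69cos(θ)^2/4 + 23.
Outer (θ from 0 to 2π): 253π/4.

Therefore ∮_C P dx + Q dy = 253π/4.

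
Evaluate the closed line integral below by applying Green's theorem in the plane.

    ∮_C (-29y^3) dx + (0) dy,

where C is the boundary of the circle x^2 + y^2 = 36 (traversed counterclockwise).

Green's theorem converts the closed line integral into a double integral over the enclosed region D:

    ∮_C P dx + Q dy = ∬_D (∂Q/∂x - ∂P/∂y) dA.

Here P = -29y^3, Q = 0, so

    ∂Q/∂x = 0,    ∂P/∂y = -87y^2,
    ∂Q/∂x - ∂P/∂y = 87y^2.

D is the region x^2 + y^2 ≤ 36. Evaluating the double integral:

In polar coordinates (x = r cos θ, y = r sin θ, dA = r dr dθ) the integrand becomes 87r^2sin(θ)^2, so

    ∬_D (87y^2) dA = ∫_0^{2π} ∫_0^{6} (87r^2sin(θ)^2) · r dr dθ.

Inner (r from 0 to 6): 28188sin(θ)^2.
Outer (θ from 0 to 2π): 28188π.

Therefore ∮_C P dx + Q dy = 28188π.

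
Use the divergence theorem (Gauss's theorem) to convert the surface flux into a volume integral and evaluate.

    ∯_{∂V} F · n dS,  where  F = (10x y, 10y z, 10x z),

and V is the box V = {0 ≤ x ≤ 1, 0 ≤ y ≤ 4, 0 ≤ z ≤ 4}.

By the divergence theorem,

    ∯_{∂V} F · n dS = ∭_V (∇ · F) dV.

Compute the divergence:
    ∇ · F = ∂F_x/∂x + ∂F_y/∂y + ∂F_z/∂z = 10y + 10z + 10x = 10x + 10y + 10z.

V is a rectangular box, so dV = dx dy dz with 0 ≤ x ≤ 1, 0 ≤ y ≤ 4, 0 ≤ z ≤ 4.

Integrate (10x + 10y + 10z) over V as an iterated integral:

    ∭_V (∇·F) dV = ∫_0^{1} ∫_0^{4} ∫_0^{4} (10x + 10y + 10z) dz dy dx.

Inner (z from 0 to 4): 40x + 40y + 80.
Middle (y from 0 to 4): 160x + 640.
Outer (x from 0 to 1): 720.

Therefore ∯_{∂V} F · n dS = 720.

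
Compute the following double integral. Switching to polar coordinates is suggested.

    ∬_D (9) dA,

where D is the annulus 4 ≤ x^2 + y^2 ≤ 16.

The region D is 2 ≤ r ≤ 4, 0 ≤ θ ≤ 2π in polar coordinates, where x = r cos(θ), y = r sin(θ), and dA = r dr dθ.

Under the substitution, the integrand becomes 9, so

    ∬_D (9) dA = ∫_{0}^{2π} ∫_{2}^{4} (9) · r dr dθ.

Inner integral (in r): ∫_{2}^{4} (9) · r dr = 54.

Outer integral (in θ): ∫_{0}^{2π} (54) dθ = 108π.

Therefore ∬_D (9) dA = 108π.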